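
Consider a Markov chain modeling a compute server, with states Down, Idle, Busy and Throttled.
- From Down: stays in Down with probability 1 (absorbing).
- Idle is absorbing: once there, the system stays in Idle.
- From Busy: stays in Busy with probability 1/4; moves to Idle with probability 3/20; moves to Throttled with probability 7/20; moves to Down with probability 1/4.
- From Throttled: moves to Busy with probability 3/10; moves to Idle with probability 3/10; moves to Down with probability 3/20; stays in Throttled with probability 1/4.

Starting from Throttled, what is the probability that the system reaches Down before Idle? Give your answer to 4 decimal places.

0.4098

Let h(s) be the probability of absorption at Down starting from transient state s. Then h(Down) = 1 and h(Idle) = 0. By first-step analysis:
h(Busy) = 0.25·1 + 0.15·0 + 0.25·h(Busy) + 0.35·h(Throttled)
h(Throttled) = 0.15·1 + 0.3·0 + 0.3·h(Busy) + 0.25·h(Throttled)
Solving: h(Busy) = 0.5246, h(Throttled) = 0.4098.
Starting from Throttled, the probability is 0.4098.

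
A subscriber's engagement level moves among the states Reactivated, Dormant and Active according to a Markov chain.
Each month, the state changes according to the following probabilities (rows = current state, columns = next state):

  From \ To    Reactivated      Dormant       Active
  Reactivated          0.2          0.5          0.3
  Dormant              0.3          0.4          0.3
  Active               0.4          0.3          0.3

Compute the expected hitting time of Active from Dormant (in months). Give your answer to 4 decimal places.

3.3333

Let t(s) be the expected number of months to first reach Active from state s, with t(Active) = 0. Conditioning on the first month:
t(Reactivated) = 1 + 0.2·t(Reactivated) + 0.5·t(Dormant)
t(Dormant) = 1 + 0.3·t(Reactivated) + 0.4·t(Dormant)
Solving: t(Reactivated) = 3.3333, t(Dormant) = 3.3333.
Expected months from Dormant to Active: 3.3333.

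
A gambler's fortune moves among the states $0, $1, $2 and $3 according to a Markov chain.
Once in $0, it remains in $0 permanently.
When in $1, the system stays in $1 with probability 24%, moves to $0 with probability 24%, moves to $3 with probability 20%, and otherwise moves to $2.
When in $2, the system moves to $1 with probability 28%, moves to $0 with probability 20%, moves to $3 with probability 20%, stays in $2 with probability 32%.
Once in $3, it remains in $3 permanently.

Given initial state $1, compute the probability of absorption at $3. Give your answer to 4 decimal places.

Let h(s) be the probability of absorption at $3 starting from transient state s. Then h($3) = 1 and h($0) = 0. By first-step analysis:
h($1) = 0.24·0 + 0.24·h($1) + 0.32·h($2) + 0.2·1
h($2) = 0.2·0 + 0.28·h($1) + 0.32·h($2) + 0.2·1
Solving: h($1) = 0.4682, h($2) = 0.4869.
Starting from $1, the probability is 0.4682.

0.4682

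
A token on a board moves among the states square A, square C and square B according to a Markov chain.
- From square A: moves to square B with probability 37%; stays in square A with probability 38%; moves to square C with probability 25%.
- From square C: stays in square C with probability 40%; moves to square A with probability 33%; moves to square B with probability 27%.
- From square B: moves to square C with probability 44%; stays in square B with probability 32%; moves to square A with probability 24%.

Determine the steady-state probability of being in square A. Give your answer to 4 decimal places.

0.3173

Let the stationary distribution be π with π = πP and π_1 + π_2 + π_3 = 1.
π_1 = 0.38·π_1 + 0.33·π_2 + 0.24·π_3
π_2 = 0.25·π_1 + 0.4·π_2 + 0.44·π_3
Solving with the normalization constraint gives π = (0.3173, 0.3651, 0.3176).
So the stationary probability of square A is 0.3173.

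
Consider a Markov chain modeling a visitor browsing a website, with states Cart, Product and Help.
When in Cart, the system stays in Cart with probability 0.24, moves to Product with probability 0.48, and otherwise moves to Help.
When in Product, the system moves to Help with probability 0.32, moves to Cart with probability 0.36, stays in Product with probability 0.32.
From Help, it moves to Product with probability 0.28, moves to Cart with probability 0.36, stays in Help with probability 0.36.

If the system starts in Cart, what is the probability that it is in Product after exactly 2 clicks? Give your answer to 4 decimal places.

0.3472

Sum over the intermediate state after 1 click:
P = P(Cart→Cart)·P(Cart→Product) + P(Cart→Product)·P(Product→Product) + P(Cart→Help)·P(Help→Product)
  = 0.24×0.48 + 0.48×0.32 + 0.28×0.28
  = 0.1152 + 0.1536 + 0.0784 = 0.3472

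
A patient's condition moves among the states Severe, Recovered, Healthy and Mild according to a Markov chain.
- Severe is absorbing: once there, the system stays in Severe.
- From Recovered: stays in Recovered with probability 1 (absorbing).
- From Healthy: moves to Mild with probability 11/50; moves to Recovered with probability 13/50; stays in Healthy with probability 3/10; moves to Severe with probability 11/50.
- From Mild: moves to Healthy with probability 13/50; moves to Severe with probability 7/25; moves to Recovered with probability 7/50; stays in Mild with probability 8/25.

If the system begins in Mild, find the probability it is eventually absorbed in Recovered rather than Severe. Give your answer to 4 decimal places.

0.3954

Let h(s) be the probability of absorption at Recovered starting from transient state s. Then h(Recovered) = 1 and h(Severe) = 0. By first-step analysis:
h(Healthy) = 0.22·0 + 0.26·1 + 0.3·h(Healthy) + 0.22·h(Mild)
h(Mild) = 0.28·0 + 0.14·1 + 0.26·h(Healthy) + 0.32·h(Mild)
Solving: h(Healthy) = 0.4957, h(Mild) = 0.3954.
Starting from Mild, the probability is 0.3954.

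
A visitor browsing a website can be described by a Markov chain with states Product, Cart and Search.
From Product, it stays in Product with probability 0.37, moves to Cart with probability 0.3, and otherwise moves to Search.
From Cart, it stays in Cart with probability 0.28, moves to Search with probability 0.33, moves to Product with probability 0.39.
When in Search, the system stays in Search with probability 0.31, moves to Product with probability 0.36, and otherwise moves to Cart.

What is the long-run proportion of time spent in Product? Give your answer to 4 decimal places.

0.3728

Let the stationary distribution be π with π = πP and π_1 + π_2 + π_3 = 1.
π_1 = 0.37·π_1 + 0.39·π_2 + 0.36·π_3
π_2 = 0.3·π_1 + 0.28·π_2 + 0.33·π_3
Solving with the normalization constraint gives π = (0.3728, 0.3036, 0.3235).
So the stationary probability of Product is 0.3728.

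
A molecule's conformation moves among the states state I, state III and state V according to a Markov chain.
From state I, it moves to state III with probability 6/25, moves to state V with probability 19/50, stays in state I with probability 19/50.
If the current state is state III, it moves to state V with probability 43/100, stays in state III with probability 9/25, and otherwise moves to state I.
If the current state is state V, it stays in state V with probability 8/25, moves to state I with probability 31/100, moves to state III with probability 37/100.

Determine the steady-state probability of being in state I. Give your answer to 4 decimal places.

Let the stationary distribution be π with π = πP and π_1 + π_2 + π_3 = 1.
π_1 = 0.38·π_1 + 0.21·π_2 + 0.31·π_3
π_2 = 0.24·π_1 + 0.36·π_2 + 0.37·π_3
Solving with the normalization constraint gives π = (0.2981, 0.3280, 0.3740).
So the stationary probability of state I is 0.2981.

0.2981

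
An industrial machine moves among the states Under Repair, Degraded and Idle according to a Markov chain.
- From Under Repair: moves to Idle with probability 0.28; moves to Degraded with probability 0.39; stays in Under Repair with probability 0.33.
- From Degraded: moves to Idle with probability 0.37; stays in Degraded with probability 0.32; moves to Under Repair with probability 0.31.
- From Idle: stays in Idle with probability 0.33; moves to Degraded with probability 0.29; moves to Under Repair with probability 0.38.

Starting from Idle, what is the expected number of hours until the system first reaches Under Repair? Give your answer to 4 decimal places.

Let t(s) be the expected number of hours to first reach Under Repair from state s, with t(Under Repair) = 0. Conditioning on the first hour:
t(Degraded) = 1 + 0.32·t(Degraded) + 0.37·t(Idle)
t(Idle) = 1 + 0.29·t(Degraded) + 0.33·t(Idle)
Solving: t(Degraded) = 2.9859, t(Idle) = 2.7850.
Expected hours from Idle to Under Repair: 2.7850.

2.7850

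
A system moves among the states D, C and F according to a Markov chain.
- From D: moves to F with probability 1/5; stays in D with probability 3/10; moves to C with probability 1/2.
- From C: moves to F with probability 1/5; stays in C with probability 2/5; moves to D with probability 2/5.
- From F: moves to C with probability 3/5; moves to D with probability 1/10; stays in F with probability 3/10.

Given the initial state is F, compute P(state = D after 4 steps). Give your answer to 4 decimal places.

0.3030

Propagate the distribution vector 4 steps from F.
After 0 steps: (0.0000, 0.0000, 1.0000)
After 1 step: (0.1000, 0.6000, 0.3000)
After 2 steps: (0.3000, 0.4700, 0.2300)
After 3 steps: (0.3010, 0.4760, 0.2230)
After 4 steps: (0.3030, 0.4747, 0.2223)
P(in D after 4 steps) = 0.3030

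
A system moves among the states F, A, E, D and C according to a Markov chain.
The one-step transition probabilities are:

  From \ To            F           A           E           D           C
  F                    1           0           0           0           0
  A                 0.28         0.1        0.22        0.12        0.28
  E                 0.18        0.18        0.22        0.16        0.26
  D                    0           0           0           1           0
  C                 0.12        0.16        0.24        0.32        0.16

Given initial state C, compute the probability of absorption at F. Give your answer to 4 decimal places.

Let h(s) be the probability of absorption at F starting from transient state s. Then h(F) = 1 and h(D) = 0. By first-step analysis:
h(A) = 0.28·1 + 0.1·h(A) + 0.22·h(E) + 0.12·0 + 0.28·h(C)
h(E) = 0.18·1 + 0.18·h(A) + 0.22·h(E) + 0.16·0 + 0.26·h(C)
h(C) = 0.12·1 + 0.16·h(A) + 0.24·h(E) + 0.32·0 + 0.16·h(C)
Solving: h(A) = 0.5504, h(E) = 0.4867, h(C) = 0.3868.
Starting from C, the probability is 0.3868.

0.3868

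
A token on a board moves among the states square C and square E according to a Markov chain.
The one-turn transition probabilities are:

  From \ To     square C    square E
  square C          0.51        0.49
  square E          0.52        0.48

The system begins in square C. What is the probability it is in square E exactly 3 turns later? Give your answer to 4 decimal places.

Propagate the distribution vector 3 turns from square C.
After 0 turns: (1.0000, 0.0000)
After 1 turn: (0.5100, 0.4900)
After 2 turns: (0.5149, 0.4851)
After 3 turns: (0.5149, 0.4851)
P(in square E after 3 turns) = 0.4851

0.4851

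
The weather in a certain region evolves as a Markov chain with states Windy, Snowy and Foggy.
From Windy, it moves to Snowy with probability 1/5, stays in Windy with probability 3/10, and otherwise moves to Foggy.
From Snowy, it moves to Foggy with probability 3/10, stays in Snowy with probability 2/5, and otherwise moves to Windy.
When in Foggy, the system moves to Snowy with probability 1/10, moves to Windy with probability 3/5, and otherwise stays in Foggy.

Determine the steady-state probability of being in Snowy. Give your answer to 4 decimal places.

Let the stationary distribution be π with π = πP and π_1 + π_2 + π_3 = 1.
π_1 = 0.3·π_1 + 0.3·π_2 + 0.6·π_3
π_2 = 0.2·π_1 + 0.4·π_2 + 0.1·π_3
Solving with the normalization constraint gives π = (0.4149, 0.2021, 0.3830).
So the stationary probability of Snowy is 0.2021.

0.2021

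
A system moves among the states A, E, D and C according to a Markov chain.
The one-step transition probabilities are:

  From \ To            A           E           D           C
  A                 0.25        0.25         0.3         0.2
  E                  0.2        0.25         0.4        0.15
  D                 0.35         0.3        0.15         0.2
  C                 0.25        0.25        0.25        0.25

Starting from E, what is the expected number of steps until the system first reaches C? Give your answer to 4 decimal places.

Let t(s) be the expected number of steps to first reach C from state s, with t(C) = 0. Conditioning on the first step:
t(A) = 1 + 0.25·t(A) + 0.25·t(E) + 0.3·t(D)
t(E) = 1 + 0.2·t(A) + 0.25·t(E) + 0.4·t(D)
t(D) = 1 + 0.35·t(A) + 0.3·t(E) + 0.15·t(D)
Solving: t(A) = 5.3536, t(E) = 5.6224, t(D) = 5.3653.
Expected steps from E to C: 5.6224.

5.6224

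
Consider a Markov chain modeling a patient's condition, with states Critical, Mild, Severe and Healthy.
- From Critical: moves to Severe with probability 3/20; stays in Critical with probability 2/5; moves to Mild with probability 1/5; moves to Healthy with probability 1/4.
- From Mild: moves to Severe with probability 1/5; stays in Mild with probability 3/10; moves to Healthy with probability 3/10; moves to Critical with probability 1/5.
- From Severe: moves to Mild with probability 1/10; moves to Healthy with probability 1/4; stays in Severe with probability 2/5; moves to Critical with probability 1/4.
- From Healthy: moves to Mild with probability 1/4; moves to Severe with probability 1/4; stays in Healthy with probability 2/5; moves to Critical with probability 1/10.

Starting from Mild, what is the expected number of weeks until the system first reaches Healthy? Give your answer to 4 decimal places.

Let t(s) be the expected number of weeks to first reach Healthy from state s, with t(Healthy) = 0. Conditioning on the first week:
t(Critical) = 1 + 0.4·t(Critical) + 0.2·t(Mild) + 0.15·t(Severe)
t(Mild) = 1 + 0.2·t(Critical) + 0.3·t(Mild) + 0.2·t(Severe)
t(Severe) = 1 + 0.25·t(Critical) + 0.1·t(Mild) + 0.4·t(Severe)
Solving: t(Critical) = 3.8472, t(Mild) = 3.6351, t(Severe) = 3.8755.
Expected weeks from Mild to Healthy: 3.6351.

3.6351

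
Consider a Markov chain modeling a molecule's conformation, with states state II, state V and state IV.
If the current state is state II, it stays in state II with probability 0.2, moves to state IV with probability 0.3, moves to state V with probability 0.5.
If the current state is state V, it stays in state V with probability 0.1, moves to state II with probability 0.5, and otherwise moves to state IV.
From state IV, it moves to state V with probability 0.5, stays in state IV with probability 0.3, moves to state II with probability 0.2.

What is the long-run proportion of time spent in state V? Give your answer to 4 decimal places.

Let the stationary distribution be π with π = πP and π_1 + π_2 + π_3 = 1.
π_1 = 0.2·π_1 + 0.5·π_2 + 0.2·π_3
π_2 = 0.5·π_1 + 0.1·π_2 + 0.5·π_3
Solving with the normalization constraint gives π = (0.3071, 0.3571, 0.3357).
So the stationary probability of state V is 0.3571.

0.3571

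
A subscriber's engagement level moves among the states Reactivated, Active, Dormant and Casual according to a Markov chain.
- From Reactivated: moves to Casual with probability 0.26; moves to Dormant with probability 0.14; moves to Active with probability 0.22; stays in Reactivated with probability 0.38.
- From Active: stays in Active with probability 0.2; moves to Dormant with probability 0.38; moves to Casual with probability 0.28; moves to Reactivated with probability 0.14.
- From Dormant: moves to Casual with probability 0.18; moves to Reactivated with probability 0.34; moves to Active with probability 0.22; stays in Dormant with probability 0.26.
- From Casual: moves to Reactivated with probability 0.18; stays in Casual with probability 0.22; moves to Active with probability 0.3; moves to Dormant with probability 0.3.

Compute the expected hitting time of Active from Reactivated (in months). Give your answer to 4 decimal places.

Let t(s) be the expected number of months to first reach Active from state s, with t(Active) = 0. Conditioning on the first month:
t(Reactivated) = 1 + 0.38·t(Reactivated) + 0.14·t(Dormant) + 0.26·t(Casual)
t(Dormant) = 1 + 0.34·t(Reactivated) + 0.26·t(Dormant) + 0.18·t(Casual)
t(Casual) = 1 + 0.18·t(Reactivated) + 0.3·t(Dormant) + 0.22·t(Casual)
Solving: t(Reactivated) = 4.1883, t(Dormant) = 4.2172, t(Casual) = 3.8706.
Expected months from Reactivated to Active: 4.1883.

4.1883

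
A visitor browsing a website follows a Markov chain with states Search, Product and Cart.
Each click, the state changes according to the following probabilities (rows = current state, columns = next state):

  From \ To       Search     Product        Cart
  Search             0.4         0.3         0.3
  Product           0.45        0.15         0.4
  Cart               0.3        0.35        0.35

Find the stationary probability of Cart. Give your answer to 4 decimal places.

0.3448

Let the stationary distribution be π with π = πP and π_1 + π_2 + π_3 = 1.
π_1 = 0.4·π_1 + 0.45·π_2 + 0.3·π_3
π_2 = 0.3·π_1 + 0.15·π_2 + 0.35·π_3
Solving with the normalization constraint gives π = (0.3793, 0.2759, 0.3448).
So the stationary probability of Cart is 0.3448.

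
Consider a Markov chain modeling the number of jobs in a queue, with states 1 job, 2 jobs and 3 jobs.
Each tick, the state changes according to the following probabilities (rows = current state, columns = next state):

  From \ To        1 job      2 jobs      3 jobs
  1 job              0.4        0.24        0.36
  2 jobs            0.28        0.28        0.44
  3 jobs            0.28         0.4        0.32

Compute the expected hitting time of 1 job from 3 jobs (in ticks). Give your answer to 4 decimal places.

3.5714

Let t(s) be the expected number of ticks to first reach 1 job from state s, with t(1 job) = 0. Conditioning on the first tick:
t(2 jobs) = 1 + 0.28·t(2 jobs) + 0.44·t(3 jobs)
t(3 jobs) = 1 + 0.4·t(2 jobs) + 0.32·t(3 jobs)
Solving: t(2 jobs) = 3.5714, t(3 jobs) = 3.5714.
Expected ticks from 3 jobs to 1 job: 3.5714.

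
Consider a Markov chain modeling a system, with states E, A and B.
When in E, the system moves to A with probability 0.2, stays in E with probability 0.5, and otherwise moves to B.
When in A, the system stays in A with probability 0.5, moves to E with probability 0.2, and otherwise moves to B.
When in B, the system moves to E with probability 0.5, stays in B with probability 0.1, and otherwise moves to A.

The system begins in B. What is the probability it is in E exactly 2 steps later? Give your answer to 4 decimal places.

0.3800

Sum over the intermediate state after 1 step:
P = P(B→E)·P(E→E) + P(B→A)·P(A→E) + P(B→B)·P(B→E)
  = 0.5×0.5 + 0.4×0.2 + 0.1×0.5
  = 0.2500 + 0.0800 + 0.0500 = 0.3800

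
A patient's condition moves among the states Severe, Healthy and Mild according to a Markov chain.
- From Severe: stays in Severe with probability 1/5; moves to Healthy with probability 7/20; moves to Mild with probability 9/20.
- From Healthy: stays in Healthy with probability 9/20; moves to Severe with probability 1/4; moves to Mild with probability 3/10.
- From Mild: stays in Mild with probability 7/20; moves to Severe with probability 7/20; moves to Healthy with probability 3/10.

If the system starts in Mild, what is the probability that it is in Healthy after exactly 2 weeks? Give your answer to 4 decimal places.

Sum over the intermediate state after 1 week:
P = P(Mild→Severe)·P(Severe→Healthy) + P(Mild→Healthy)·P(Healthy→Healthy) + P(Mild→Mild)·P(Mild→Healthy)
  = 0.35×0.35 + 0.3×0.45 + 0.35×0.3
  = 0.1225 + 0.1350 + 0.1050 = 0.3625

0.3625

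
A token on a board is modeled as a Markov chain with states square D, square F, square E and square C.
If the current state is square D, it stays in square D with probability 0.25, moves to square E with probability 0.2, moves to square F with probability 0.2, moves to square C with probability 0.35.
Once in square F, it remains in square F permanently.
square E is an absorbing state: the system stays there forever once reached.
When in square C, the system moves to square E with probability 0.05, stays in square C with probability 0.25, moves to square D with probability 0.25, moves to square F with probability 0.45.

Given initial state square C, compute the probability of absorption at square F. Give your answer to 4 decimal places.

Let h(s) be the probability of absorption at square F starting from transient state s. Then h(square F) = 1 and h(square E) = 0. By first-step analysis:
h(square D) = 0.25·h(square D) + 0.2·1 + 0.2·0 + 0.35·h(square C)
h(square C) = 0.25·h(square D) + 0.45·1 + 0.05·0 + 0.25·h(square C)
Solving: h(square D) = 0.6474, h(square C) = 0.8158.
Starting from square C, the probability is 0.8158.

0.8158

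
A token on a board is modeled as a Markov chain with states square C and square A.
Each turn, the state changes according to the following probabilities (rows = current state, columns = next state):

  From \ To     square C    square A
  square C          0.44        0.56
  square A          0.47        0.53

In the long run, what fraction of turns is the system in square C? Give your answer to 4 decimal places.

Let the stationary distribution be π with π = πP and π_1 + π_2 = 1.
π_1 = 0.44·π_1 + 0.47·π_2
Solving with the normalization constraint gives π = (0.4563, 0.5437).
So the stationary probability of square C is 0.4563.

0.4563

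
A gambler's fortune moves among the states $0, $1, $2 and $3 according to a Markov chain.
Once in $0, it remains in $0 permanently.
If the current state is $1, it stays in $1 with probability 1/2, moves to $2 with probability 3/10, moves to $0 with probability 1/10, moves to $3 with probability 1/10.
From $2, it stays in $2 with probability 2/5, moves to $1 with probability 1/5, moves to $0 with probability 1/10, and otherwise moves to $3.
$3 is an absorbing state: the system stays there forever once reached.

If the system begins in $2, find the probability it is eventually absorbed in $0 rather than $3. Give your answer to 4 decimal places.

Let h(s) be the probability of absorption at $0 starting from transient state s. Then h($0) = 1 and h($3) = 0. By first-step analysis:
h($1) = 0.1·1 + 0.5·h($1) + 0.3·h($2) + 0.1·0
h($2) = 0.1·1 + 0.2·h($1) + 0.4·h($2) + 0.3·0
Solving: h($1) = 0.3750, h($2) = 0.2917.
Starting from $2, the probability is 0.2917.

0.2917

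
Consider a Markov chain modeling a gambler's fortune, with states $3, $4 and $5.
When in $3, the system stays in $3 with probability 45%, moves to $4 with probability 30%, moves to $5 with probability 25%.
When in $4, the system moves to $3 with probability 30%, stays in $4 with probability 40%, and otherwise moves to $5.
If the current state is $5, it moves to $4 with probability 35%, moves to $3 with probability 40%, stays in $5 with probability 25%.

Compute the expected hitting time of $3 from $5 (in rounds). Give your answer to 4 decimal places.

2.7536

Let t(s) be the expected number of rounds to first reach $3 from state s, with t($3) = 0. Conditioning on the first round:
t($4) = 1 + 0.4·t($4) + 0.3·t($5)
t($5) = 1 + 0.35·t($4) + 0.25·t($5)
Solving: t($4) = 3.0435, t($5) = 2.7536.
Expected rounds from $5 to $3: 2.7536.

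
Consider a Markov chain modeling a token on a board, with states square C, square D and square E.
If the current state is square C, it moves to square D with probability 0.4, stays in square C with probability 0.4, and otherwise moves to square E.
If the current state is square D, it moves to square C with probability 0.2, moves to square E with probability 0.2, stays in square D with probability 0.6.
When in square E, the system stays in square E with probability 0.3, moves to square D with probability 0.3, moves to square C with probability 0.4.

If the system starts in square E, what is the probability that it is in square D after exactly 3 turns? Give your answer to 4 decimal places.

Propagate the distribution vector 3 turns from square E.
After 0 turns: (0.0000, 0.0000, 1.0000)
After 1 turn: (0.4000, 0.3000, 0.3000)
After 2 turns: (0.3400, 0.4300, 0.2300)
After 3 turns: (0.3140, 0.4630, 0.2230)
P(in square D after 3 turns) = 0.4630

0.4630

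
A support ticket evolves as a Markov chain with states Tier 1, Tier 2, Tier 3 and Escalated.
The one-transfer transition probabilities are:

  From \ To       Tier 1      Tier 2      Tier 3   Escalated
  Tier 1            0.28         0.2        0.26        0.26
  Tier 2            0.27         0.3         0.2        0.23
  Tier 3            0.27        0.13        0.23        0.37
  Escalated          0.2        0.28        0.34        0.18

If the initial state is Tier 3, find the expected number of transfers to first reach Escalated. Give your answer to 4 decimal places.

3.1761

Let t(s) be the expected number of transfers to first reach Escalated from state s, with t(Escalated) = 0. Conditioning on the first transfer:
t(Tier 1) = 1 + 0.28·t(Tier 1) + 0.2·t(Tier 2) + 0.26·t(Tier 3)
t(Tier 2) = 1 + 0.27·t(Tier 1) + 0.3·t(Tier 2) + 0.2·t(Tier 3)
t(Tier 3) = 1 + 0.27·t(Tier 1) + 0.13·t(Tier 2) + 0.23·t(Tier 3)
Solving: t(Tier 1) = 3.5669, t(Tier 2) = 3.7118, t(Tier 3) = 3.1761.
Expected transfers from Tier 3 to Escalated: 3.1761.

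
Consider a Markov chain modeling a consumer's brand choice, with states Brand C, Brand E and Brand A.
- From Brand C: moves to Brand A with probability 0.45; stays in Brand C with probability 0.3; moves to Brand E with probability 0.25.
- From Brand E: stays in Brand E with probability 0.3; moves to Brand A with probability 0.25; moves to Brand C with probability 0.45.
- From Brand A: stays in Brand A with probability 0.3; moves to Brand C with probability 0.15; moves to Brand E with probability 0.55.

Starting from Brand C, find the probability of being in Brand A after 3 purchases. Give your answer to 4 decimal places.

Propagate the distribution vector 3 purchases from Brand C.
After 0 purchases: (1.0000, 0.0000, 0.0000)
After 1 purchase: (0.3000, 0.2500, 0.4500)
After 2 purchases: (0.2700, 0.3975, 0.3325)
After 3 purchases: (0.3098, 0.3696, 0.3206)
P(in Brand A after 3 purchases) = 0.3206

0.3206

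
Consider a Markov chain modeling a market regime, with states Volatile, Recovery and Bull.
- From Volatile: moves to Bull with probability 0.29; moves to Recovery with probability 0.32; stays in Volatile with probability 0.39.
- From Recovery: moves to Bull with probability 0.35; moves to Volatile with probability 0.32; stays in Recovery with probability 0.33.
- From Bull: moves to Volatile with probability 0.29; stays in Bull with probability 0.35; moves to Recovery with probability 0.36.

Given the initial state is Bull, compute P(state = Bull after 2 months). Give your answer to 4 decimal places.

0.3326

Sum over the intermediate state after 1 month:
P = P(Bull→Volatile)·P(Volatile→Bull) + P(Bull→Recovery)·P(Recovery→Bull) + P(Bull→Bull)·P(Bull→Bull)
  = 0.29×0.29 + 0.36×0.35 + 0.35×0.35
  = 0.0841 + 0.1260 + 0.1225 = 0.3326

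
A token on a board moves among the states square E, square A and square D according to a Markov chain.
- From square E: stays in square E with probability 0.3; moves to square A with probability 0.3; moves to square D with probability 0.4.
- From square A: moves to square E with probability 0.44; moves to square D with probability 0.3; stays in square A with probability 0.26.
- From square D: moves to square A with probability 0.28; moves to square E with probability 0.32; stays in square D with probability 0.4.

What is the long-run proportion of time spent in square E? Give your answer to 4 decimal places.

0.3468

Let the stationary distribution be π with π = πP and π_1 + π_2 + π_3 = 1.
π_1 = 0.3·π_1 + 0.44·π_2 + 0.32·π_3
π_2 = 0.3·π_1 + 0.26·π_2 + 0.28·π_3
Solving with the normalization constraint gives π = (0.3468, 0.2813, 0.3719).
So the stationary probability of square E is 0.3468.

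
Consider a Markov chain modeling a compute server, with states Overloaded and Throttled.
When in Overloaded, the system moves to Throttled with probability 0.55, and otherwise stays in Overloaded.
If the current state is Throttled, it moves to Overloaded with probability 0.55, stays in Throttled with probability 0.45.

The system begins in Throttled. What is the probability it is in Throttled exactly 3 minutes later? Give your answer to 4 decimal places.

Propagate the distribution vector 3 minutes from Throttled.
After 0 minutes: (0.0000, 1.0000)
After 1 minute: (0.5500, 0.4500)
After 2 minutes: (0.4950, 0.5050)
After 3 minutes: (0.5005, 0.4995)
P(in Throttled after 3 minutes) = 0.4995

0.4995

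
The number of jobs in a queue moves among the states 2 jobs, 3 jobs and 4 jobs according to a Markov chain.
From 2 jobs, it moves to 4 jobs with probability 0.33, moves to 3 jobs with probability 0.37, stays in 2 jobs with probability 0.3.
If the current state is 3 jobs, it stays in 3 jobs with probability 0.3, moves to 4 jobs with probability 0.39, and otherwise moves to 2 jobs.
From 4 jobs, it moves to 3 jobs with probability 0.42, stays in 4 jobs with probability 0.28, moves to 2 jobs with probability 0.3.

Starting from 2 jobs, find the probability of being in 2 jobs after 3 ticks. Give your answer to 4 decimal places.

Propagate the distribution vector 3 ticks from 2 jobs.
After 0 ticks: (1.0000, 0.0000, 0.0000)
After 1 tick: (0.3000, 0.3700, 0.3300)
After 2 ticks: (0.3037, 0.3606, 0.3357)
After 3 ticks: (0.3036, 0.3615, 0.3349)
P(in 2 jobs after 3 ticks) = 0.3036

0.3036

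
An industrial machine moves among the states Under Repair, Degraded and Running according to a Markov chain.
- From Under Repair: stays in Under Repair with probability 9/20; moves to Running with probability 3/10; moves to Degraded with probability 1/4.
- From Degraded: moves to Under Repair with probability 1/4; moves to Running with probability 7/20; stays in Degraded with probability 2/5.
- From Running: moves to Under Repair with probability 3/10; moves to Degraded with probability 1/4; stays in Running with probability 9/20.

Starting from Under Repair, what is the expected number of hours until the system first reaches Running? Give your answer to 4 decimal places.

3.1776

Let t(s) be the expected number of hours to first reach Running from state s, with t(Running) = 0. Conditioning on the first hour:
t(Under Repair) = 1 + 0.45·t(Under Repair) + 0.25·t(Degraded)
t(Degraded) = 1 + 0.25·t(Under Repair) + 0.4·t(Degraded)
Solving: t(Under Repair) = 3.1776, t(Degraded) = 2.9907.
Expected hours from Under Repair to Running: 3.1776.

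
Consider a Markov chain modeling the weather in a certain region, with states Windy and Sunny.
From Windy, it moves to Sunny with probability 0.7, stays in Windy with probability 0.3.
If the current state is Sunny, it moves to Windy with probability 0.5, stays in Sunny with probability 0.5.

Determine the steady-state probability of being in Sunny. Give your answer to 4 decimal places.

Let the stationary distribution be π with π = πP and π_1 + π_2 = 1.
π_1 = 0.3·π_1 + 0.5·π_2
Solving with the normalization constraint gives π = (0.4167, 0.5833).
So the stationary probability of Sunny is 0.5833.

0.5833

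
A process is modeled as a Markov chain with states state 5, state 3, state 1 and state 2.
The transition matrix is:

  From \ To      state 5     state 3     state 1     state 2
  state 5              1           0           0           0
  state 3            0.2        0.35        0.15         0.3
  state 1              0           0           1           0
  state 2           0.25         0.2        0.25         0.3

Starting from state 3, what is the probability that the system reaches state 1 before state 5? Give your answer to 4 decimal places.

Let h(s) be the probability of absorption at state 1 starting from transient state s. Then h(state 1) = 1 and h(state 5) = 0. By first-step analysis:
h(state 3) = 0.2·0 + 0.35·h(state 3) + 0.15·1 + 0.3·h(state 2)
h(state 2) = 0.25·0 + 0.2·h(state 3) + 0.25·1 + 0.3·h(state 2)
Solving: h(state 3) = 0.4557, h(state 2) = 0.4873.
Starting from state 3, the probability is 0.4557.

0.4557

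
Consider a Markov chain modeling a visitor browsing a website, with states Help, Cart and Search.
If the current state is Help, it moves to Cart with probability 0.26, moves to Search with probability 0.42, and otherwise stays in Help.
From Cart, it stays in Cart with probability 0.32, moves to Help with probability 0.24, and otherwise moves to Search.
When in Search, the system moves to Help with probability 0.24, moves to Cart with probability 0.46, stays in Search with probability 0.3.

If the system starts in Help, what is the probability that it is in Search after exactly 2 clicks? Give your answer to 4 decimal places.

Sum over the intermediate state after 1 click:
P = P(Help→Help)·P(Help→Search) + P(Help→Cart)·P(Cart→Search) + P(Help→Search)·P(Search→Search)
  = 0.32×0.42 + 0.26×0.44 + 0.42×0.3
  = 0.1344 + 0.1144 + 0.1260 = 0.3748

0.3748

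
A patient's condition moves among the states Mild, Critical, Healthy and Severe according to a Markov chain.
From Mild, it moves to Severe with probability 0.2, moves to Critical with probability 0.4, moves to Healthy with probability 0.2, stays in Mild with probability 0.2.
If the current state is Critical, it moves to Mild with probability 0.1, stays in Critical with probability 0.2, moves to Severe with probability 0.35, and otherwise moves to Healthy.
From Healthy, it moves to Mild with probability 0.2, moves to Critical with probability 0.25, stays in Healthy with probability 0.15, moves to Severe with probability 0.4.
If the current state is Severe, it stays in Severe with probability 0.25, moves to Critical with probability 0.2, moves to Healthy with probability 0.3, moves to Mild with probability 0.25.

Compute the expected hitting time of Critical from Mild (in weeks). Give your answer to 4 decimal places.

Let t(s) be the expected number of weeks to first reach Critical from state s, with t(Critical) = 0. Conditioning on the first week:
t(Mild) = 1 + 0.2·t(Mild) + 0.2·t(Healthy) + 0.2·t(Severe)
t(Healthy) = 1 + 0.2·t(Mild) + 0.15·t(Healthy) + 0.4·t(Severe)
t(Severe) = 1 + 0.25·t(Mild) + 0.3·t(Healthy) + 0.25·t(Severe)
Solving: t(Mild) = 3.1583, t(Healthy) = 3.7480, t(Severe) = 3.8853.
Expected weeks from Mild to Critical: 3.1583.

3.1583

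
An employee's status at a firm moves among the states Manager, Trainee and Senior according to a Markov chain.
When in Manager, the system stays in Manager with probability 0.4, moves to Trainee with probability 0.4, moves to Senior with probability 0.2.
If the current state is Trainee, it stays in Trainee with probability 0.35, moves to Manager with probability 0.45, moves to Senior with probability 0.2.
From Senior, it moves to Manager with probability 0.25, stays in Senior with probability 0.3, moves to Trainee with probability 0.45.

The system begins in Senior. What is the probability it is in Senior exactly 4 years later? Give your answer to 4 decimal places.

Propagate the distribution vector 4 years from Senior.
After 0 years: (0.0000, 0.0000, 1.0000)
After 1 year: (0.2500, 0.4500, 0.3000)
After 2 years: (0.3775, 0.3925, 0.2300)
After 3 years: (0.3851, 0.3919, 0.2230)
After 4 years: (0.3861, 0.3916, 0.2223)
P(in Senior after 4 years) = 0.2223

0.2223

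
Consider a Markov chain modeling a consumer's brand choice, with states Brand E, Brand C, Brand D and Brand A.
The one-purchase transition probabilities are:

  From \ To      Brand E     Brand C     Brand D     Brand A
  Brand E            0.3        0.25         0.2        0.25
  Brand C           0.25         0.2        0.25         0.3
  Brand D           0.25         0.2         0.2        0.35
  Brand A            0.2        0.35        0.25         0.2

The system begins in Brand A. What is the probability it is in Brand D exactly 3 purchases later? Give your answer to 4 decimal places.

Propagate the distribution vector 3 purchases from Brand A.
After 0 purchases: (0.0000, 0.0000, 0.0000, 1.0000)
After 1 purchase: (0.2000, 0.3500, 0.2500, 0.2000)
After 2 purchases: (0.2500, 0.2400, 0.2275, 0.2825)
After 3 purchases: (0.2484, 0.2549, 0.2261, 0.2706)
P(in Brand D after 3 purchases) = 0.2261

0.2261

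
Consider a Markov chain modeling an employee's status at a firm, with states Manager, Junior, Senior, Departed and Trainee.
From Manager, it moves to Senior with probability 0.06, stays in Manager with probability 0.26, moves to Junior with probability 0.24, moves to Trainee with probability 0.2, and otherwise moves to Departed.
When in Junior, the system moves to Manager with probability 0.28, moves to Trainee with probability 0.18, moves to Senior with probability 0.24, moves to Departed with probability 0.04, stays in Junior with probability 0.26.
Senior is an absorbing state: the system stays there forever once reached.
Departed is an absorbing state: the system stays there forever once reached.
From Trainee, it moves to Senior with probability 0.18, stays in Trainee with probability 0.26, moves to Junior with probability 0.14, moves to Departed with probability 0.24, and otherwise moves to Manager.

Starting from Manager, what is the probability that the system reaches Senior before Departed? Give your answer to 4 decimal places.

0.3907

Let h(s) be the probability of absorption at Senior starting from transient state s. Then h(Senior) = 1 and h(Departed) = 0. By first-step analysis:
h(Manager) = 0.26·h(Manager) + 0.24·h(Junior) + 0.06·1 + 0.24·0 + 0.2·h(Trainee)
h(Junior) = 0.28·h(Manager) + 0.26·h(Junior) + 0.24·1 + 0.04·0 + 0.18·h(Trainee)
h(Trainee) = 0.18·h(Manager) + 0.14·h(Junior) + 0.18·1 + 0.24·0 + 0.26·h(Trainee)
Solving: h(Manager) = 0.3907, h(Junior) = 0.5812, h(Trainee) = 0.4482.
Starting from Manager, the probability is 0.3907.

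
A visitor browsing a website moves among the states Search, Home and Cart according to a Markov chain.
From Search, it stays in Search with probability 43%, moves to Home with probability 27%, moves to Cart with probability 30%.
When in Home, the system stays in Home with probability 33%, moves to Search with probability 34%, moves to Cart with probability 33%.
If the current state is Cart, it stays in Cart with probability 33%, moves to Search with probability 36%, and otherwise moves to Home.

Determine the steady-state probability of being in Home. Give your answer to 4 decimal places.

Let the stationary distribution be π with π = πP and π_1 + π_2 + π_3 = 1.
π_1 = 0.43·π_1 + 0.34·π_2 + 0.36·π_3
π_2 = 0.27·π_1 + 0.33·π_2 + 0.31·π_3
Solving with the normalization constraint gives π = (0.3806, 0.3008, 0.3186).
So the stationary probability of Home is 0.3008.

0.3008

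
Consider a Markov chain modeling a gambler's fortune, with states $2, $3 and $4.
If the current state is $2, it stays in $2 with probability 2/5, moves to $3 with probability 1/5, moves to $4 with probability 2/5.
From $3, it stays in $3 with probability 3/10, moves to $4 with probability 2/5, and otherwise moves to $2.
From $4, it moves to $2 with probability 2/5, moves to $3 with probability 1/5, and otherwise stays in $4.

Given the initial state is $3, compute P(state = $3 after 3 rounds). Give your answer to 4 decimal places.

Propagate the distribution vector 3 rounds from $3.
After 0 rounds: (0.0000, 1.0000, 0.0000)
After 1 round: (0.3000, 0.3000, 0.4000)
After 2 rounds: (0.3700, 0.2300, 0.4000)
After 3 rounds: (0.3770, 0.2230, 0.4000)
P(in $3 after 3 rounds) = 0.2230

0.2230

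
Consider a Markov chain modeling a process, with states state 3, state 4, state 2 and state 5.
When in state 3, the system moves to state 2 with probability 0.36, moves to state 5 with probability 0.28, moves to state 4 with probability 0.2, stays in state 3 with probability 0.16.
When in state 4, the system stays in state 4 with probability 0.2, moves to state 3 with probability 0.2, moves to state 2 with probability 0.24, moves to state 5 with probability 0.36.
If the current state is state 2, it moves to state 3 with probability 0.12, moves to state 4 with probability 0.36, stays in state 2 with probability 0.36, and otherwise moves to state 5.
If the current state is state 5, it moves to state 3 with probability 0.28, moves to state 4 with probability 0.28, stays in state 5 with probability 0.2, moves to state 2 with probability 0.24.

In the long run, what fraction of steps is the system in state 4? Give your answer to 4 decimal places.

0.2674

Let the stationary distribution be π with π = πP and π_1 + π_2 + π_3 + π_4 = 1.
π_1 = 0.16·π_1 + 0.2·π_2 + 0.12·π_3 + 0.28·π_4
π_2 = 0.2·π_1 + 0.2·π_2 + 0.36·π_3 + 0.28·π_4
π_3 = 0.36·π_1 + 0.24·π_2 + 0.36·π_3 + 0.24·π_4
Solving with the normalization constraint gives π = (0.1883, 0.2674, 0.2984, 0.2459).
So the stationary probability of state 4 is 0.2674.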